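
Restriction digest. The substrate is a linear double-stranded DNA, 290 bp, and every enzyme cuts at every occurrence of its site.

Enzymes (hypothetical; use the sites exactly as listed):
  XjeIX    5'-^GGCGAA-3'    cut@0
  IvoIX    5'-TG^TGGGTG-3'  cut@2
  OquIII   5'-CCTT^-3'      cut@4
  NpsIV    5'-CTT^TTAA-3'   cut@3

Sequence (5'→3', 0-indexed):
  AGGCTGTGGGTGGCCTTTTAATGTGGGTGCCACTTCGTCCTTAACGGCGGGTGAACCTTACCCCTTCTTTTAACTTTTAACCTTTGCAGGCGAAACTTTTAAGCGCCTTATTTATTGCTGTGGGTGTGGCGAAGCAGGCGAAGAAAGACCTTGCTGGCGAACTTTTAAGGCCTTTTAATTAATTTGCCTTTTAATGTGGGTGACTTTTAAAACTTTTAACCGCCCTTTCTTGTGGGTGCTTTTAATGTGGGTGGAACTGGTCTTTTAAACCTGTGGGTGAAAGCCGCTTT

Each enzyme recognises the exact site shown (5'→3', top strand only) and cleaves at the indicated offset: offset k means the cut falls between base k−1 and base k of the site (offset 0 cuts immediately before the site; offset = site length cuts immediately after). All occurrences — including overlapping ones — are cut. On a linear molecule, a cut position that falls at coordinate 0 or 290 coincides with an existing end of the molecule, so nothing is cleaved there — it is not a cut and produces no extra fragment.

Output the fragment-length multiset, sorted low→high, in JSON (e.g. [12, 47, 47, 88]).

[3,3,4,5,6,6,6,6,7,7,7,8,9,9,9,9,9,10,10,10,11,11,11,12,16,16,17,17,17,19]

Per-enzyme occurrences:
  XjeIX (GGCGAA, off=0): starts [88, 127, 136, 155] → cuts [88, 127, 136, 155]
  IvoIX (TGTGGGTG, off=2): starts [4, 21, 118, 194, 230, 245, 271] → cuts [6, 23, 120, 196, 232, 247, 273]
  OquIII (CCTT, off=4): starts [13, 38, 55, 62, 80, 105, 148, 170, 186, 223] → cuts [17, 42, 59, 66, 84, 109, 152, 174, 190, 227]
  NpsIV (CTTTTAA, off=3): starts [14, 66, 73, 95, 161, 171, 187, 203, 212, 238, 261] → cuts [17, 69, 76, 98, 164, 174, 190, 206, 215, 241, 264]

All cut coordinates (distinct, sorted): [6, 17, 23, 42, 59, 66, 69, 76, 84, 88, 98, 109, 120, 127, 136, 152, 155, 164, 174, 190, 196, 206, 215, 227, 232, 241, 247, 264, 273]

Fragments:
  [0,6): 6 bp
  [6,17): 11 bp
  [17,23): 6 bp
  [23,42): 19 bp
  [42,59): 17 bp
  [59,66): 7 bp
  [66,69): 3 bp
  [69,76): 7 bp
  [76,84): 8 bp
  [84,88): 4 bp
  [88,98): 10 bp
  [98,109): 11 bp
  [109,120): 11 bp
  [120,127): 7 bp
  [127,136): 9 bp
  [136,152): 16 bp
  [152,155): 3 bp
  [155,164): 9 bp
  [164,174): 10 bp
  [174,190): 16 bp
  [190,196): 6 bp
  [196,206): 10 bp
  [206,215): 9 bp
  [215,227): 12 bp
  [227,232): 5 bp
  [232,241): 9 bp
  [241,247): 6 bp
  [247,264): 17 bp
  [264,273): 9 bp
  [273,290): 17 bp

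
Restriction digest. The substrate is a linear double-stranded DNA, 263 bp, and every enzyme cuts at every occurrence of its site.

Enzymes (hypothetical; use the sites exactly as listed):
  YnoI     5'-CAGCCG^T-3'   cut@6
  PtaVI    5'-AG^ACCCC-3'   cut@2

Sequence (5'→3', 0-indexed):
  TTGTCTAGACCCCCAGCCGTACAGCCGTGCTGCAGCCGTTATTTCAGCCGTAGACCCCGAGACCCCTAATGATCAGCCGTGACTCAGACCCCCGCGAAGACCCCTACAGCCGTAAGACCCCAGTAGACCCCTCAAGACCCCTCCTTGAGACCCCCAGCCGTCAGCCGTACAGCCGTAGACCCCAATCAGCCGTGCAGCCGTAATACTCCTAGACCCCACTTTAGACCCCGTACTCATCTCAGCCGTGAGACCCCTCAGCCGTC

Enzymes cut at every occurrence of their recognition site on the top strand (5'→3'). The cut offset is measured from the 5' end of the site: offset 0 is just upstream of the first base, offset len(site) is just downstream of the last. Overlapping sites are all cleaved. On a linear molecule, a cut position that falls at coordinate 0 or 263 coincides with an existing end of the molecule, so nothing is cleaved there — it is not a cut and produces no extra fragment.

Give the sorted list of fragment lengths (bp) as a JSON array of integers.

[2,3,3,4,4,7,8,8,8,8,8,8,10,10,11,11,11,12,12,12,12,12,13,13,14,18,21]

Per-enzyme occurrences:
  YnoI (CAGCCGT, off=6): starts [13, 21, 32, 44, 73, 106, 154, 161, 169, 186, 194, 239, 255] → cuts [19, 27, 38, 50, 79, 112, 160, 167, 175, 192, 200, 245, 261]
  PtaVI (AGACCCC, off=2): starts [6, 51, 59, 85, 97, 114, 124, 134, 147, 176, 210, 222, 247] → cuts [8, 53, 61, 87, 99, 116, 126, 136, 149, 178, 212, 224, 249]

All cut coordinates (distinct, sorted): [8, 19, 27, 38, 50, 53, 61, 79, 87, 99, 112, 116, 126, 136, 149, 160, 167, 175, 178, 192, 200, 212, 224, 245, 249, 261]

Fragment lengths:
  [0,8): 8 bp
  [8,19): 11 bp
  [19,27): 8 bp
  [27,38): 11 bp
  [38,50): 12 bp
  [50,53): 3 bp
  [53,61): 8 bp
  [61,79): 18 bp
  [79,87): 8 bp
  [87,99): 12 bp
  [99,112): 13 bp
  [112,116): 4 bp
  [116,126): 10 bp
  [126,136): 10 bp
  [136,149): 13 bp
  [149,160): 11 bp
  [160,167): 7 bp
  [167,175): 8 bp
  [175,178): 3 bp
  [178,192): 14 bp
  [192,200): 8 bp
  [200,212): 12 bp
  [212,224): 12 bp
  [224,245): 21 bp
  [245,249): 4 bp
  [249,261): 12 bp
  [261,263): 2 bp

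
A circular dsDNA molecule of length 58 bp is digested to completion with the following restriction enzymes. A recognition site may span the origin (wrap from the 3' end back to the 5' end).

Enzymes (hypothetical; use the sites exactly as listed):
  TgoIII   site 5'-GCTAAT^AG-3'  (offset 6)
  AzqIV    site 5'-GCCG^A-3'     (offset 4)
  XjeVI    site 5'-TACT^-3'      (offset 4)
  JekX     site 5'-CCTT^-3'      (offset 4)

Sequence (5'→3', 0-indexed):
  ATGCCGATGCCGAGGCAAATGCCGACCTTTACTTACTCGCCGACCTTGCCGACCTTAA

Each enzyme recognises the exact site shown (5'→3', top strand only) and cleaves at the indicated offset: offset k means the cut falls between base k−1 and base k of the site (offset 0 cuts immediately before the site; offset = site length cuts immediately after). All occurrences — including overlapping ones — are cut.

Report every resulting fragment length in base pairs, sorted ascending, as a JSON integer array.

[4,4,4,5,5,5,5,6,8,12]

Site scan:
  TgoIII (GCTAATAG, off=6): no sites
  AzqIV GCCGA/4: at [2, 8, 20, 38, 47] ⇒ [6, 12, 24, 42, 51]
  XjeVI TACT/4: at [29, 33] ⇒ [33, 37]
  JekX CCTT/4: at [25, 43, 52] ⇒ [29, 47, 56]

All cut coordinates (distinct, sorted): [6, 12, 24, 29, 33, 37, 42, 47, 51, 56]

Fragments:
  6→12: 6 bp
  12→24: 12 bp
  24→29: 5 bp
  29→33: 4 bp
  33→37: 4 bp
  37→42: 5 bp
  42→47: 5 bp
  47→51: 4 bp
  51→56: 5 bp
  56→6 (wrap): 58-56+6 = 8 bp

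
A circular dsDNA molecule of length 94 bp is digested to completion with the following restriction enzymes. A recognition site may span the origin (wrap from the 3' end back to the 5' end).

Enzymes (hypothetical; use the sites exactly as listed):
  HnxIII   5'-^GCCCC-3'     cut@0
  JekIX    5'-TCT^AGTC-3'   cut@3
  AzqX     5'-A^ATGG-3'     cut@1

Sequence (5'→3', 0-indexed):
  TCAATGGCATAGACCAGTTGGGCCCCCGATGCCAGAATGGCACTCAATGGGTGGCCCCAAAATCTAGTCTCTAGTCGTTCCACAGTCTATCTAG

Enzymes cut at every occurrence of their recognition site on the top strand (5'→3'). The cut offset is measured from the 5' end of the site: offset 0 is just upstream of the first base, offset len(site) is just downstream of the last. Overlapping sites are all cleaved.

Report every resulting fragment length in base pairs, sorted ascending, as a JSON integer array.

[5,7,7,10,12,15,18,20]

Site scan:
  HnxIII (GCCCC, off=0): starts [21, 53] → cuts [21, 53]
  JekIX (TCTAGTC, off=3): starts [62, 69, 89] → cuts [65, 72, 92]
  AzqX (AATGG, off=1): starts [2, 35, 45] → cuts [3, 36, 46]

All cut coordinates (distinct, sorted): [3, 21, 36, 46, 53, 65, 72, 92]

Fragment lengths:
  3→21: 18 bp
  21→36: 15 bp
  36→46: 10 bp
  46→53: 7 bp
  53→65: 12 bp
  65→72: 7 bp
  72→92: 20 bp
  92→3 (wrap): 94-92+3 = 5 bp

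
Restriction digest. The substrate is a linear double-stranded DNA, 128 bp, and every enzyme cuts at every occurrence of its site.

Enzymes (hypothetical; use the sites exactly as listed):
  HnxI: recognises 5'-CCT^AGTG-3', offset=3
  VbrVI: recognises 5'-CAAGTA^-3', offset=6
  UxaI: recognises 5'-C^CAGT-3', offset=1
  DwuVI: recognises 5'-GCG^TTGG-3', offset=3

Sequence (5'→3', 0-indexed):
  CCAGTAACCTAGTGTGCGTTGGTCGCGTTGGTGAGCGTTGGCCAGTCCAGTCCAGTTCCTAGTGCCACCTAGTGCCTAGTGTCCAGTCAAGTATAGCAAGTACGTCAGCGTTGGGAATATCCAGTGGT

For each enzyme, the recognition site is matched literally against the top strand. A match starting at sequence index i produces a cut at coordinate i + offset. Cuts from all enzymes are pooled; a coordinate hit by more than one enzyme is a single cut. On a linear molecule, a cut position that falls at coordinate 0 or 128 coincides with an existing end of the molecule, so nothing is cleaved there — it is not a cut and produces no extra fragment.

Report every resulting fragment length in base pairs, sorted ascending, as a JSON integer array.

[1,5,5,5,6,7,7,8,8,8,9,9,9,10,10,10,11]

Site scan:
  HnxI CCTAGTG/3: at [7, 57, 67, 74] ⇒ [10, 60, 70, 77]
  VbrVI CAAGTA/6: at [87, 96] ⇒ [93, 102]
  UxaI CCAGT/1: at [0, 41, 46, 51, 82, 120] ⇒ [1, 42, 47, 52, 83, 121]
  DwuVI GCGTTGG/3: at [15, 24, 34, 107] ⇒ [18, 27, 37, 110]

Pooled cuts: [1, 10, 18, 27, 37, 42, 47, 52, 60, 70, 77, 83, 93, 102, 110, 121]

Fragment lengths:
  [0,1): 1 bp
  [1,10): 9 bp
  [10,18): 8 bp
  [18,27): 9 bp
  [27,37): 10 bp
  [37,42): 5 bp
  [42,47): 5 bp
  [47,52): 5 bp
  [52,60): 8 bp
  [60,70): 10 bp
  [70,77): 7 bp
  [77,83): 6 bp
  [83,93): 10 bp
  [93,102): 9 bp
  [102,110): 8 bp
  [110,121): 11 bp
  [121,128): 7 bp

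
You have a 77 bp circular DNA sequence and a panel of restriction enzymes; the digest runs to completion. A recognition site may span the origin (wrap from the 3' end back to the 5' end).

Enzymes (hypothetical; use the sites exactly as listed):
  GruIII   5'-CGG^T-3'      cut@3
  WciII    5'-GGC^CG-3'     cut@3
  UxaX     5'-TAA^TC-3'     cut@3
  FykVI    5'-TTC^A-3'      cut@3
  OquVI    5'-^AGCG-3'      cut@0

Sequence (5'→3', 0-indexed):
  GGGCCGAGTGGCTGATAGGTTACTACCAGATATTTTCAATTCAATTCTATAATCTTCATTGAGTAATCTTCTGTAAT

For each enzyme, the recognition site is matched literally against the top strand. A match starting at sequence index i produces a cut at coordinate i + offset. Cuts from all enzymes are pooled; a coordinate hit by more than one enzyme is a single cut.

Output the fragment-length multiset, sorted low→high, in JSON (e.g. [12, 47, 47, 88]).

[5,5,9,10,15,33]

Site scan:
  GruIII (CGGT, off=3): no sites
  WciII GGCCG/3: at [1] ⇒ [4]
  UxaX TAATC/3: at [49, 63] ⇒ [52, 66]
  FykVI TTCA/3: at [34, 39, 54] ⇒ [37, 42, 57]
  OquVI (AGCG, off=0): no sites

Pooled cuts: [4, 37, 42, 52, 57, 66]

Fragment lengths:
  4→37: 33 bp
  37→42: 5 bp
  42→52: 10 bp
  52→57: 5 bp
  57→66: 9 bp
  66→4 (wrap): 77-66+4 = 15 bp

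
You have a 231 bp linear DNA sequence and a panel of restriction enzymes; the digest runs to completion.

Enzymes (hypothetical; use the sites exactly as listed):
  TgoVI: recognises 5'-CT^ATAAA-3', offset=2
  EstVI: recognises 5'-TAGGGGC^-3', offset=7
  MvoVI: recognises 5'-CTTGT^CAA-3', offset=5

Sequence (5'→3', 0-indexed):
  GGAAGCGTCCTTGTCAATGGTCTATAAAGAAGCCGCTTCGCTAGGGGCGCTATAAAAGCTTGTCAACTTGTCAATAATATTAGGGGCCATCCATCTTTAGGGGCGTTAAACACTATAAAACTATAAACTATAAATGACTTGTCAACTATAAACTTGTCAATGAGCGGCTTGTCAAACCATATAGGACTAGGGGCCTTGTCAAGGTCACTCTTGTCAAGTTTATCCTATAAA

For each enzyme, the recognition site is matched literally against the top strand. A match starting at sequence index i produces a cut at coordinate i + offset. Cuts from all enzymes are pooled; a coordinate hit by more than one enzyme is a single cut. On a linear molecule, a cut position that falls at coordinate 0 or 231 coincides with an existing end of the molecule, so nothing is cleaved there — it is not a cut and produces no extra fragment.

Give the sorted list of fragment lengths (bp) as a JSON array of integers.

Site scan:
  TgoVI (CTATAAA, off=2): starts [21, 49, 112, 120, 127, 145, 224] → cuts [23, 51, 114, 122, 129, 147, 226]
  EstVI (TAGGGGC, off=7): starts [41, 80, 97, 187] → cuts [48, 87, 104, 194]
  MvoVI (CTTGTCAA, off=5): starts [9, 58, 66, 137, 152, 167, 194, 209] → cuts [14, 63, 71, 142, 157, 172, 199, 214]

Pooled cuts: [14, 23, 48, 51, 63, 71, 87, 104, 114, 122, 129, 142, 147, 157, 172, 194, 199, 214, 226]

Fragment lengths:
  [0,14): 14 bp
  [14,23): 9 bp
  [23,48): 25 bp
  [48,51): 3 bp
  [51,63): 12 bp
  [63,71): 8 bp
  [71,87): 16 bp
  [87,104): 17 bp
  [104,114): 10 bp
  [114,122): 8 bp
  [122,129): 7 bp
  [129,142): 13 bp
  [142,147): 5 bp
  [147,157): 10 bp
  [157,172): 15 bp
  [172,194): 22 bp
  [194,199): 5 bp
  [199,214): 15 bp
  [214,226): 12 bp
  [226,231): 5 bp

[3,5,5,5,7,8,8,9,10,10,12,12,13,14,15,15,16,17,22,25]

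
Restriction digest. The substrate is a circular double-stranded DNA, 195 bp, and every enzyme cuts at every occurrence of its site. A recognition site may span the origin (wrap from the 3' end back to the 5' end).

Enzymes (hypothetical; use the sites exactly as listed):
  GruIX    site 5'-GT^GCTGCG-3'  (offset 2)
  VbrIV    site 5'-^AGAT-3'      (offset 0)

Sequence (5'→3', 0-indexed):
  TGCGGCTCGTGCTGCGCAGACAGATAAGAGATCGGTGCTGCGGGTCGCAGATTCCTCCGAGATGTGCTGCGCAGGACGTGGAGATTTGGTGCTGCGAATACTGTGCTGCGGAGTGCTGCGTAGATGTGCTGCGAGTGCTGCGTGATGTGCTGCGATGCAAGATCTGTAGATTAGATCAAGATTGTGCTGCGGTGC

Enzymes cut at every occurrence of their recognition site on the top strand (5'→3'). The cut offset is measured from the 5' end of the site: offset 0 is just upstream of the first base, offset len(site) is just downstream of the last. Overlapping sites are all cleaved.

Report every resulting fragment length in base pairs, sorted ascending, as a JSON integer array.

Scan for sites:
  GruIX GTGCTGCG/2: at [8, 34, 63, 88, 102, 112, 125, 134, 146, 183, 191] ⇒ [10, 36, 65, 90, 104, 114, 127, 136, 148, 185, 193]
  VbrIV AGAT/0: at [21, 28, 48, 59, 81, 121, 159, 167, 172, 178] ⇒ [21, 28, 48, 59, 81, 121, 159, 167, 172, 178]

All cut coordinates (distinct, sorted): [10, 21, 28, 36, 48, 59, 65, 81, 90, 104, 114, 121, 127, 136, 148, 159, 167, 172, 178, 185, 193]

Fragment lengths:
  10→21: 11 bp
  21→28: 7 bp
  28→36: 8 bp
  36→48: 12 bp
  48→59: 11 bp
  59→65: 6 bp
  65→81: 16 bp
  81→90: 9 bp
  90→104: 14 bp
  104→114: 10 bp
  114→121: 7 bp
  121→127: 6 bp
  127→136: 9 bp
  136→148: 12 bp
  148→159: 11 bp
  159→167: 8 bp
  167→172: 5 bp
  172→178: 6 bp
  178→185: 7 bp
  185→193: 8 bp
  193→10 (wrap): 195-193+10 = 12 bp

[5,6,6,6,7,7,7,8,8,8,9,9,10,11,11,11,12,12,12,14,16]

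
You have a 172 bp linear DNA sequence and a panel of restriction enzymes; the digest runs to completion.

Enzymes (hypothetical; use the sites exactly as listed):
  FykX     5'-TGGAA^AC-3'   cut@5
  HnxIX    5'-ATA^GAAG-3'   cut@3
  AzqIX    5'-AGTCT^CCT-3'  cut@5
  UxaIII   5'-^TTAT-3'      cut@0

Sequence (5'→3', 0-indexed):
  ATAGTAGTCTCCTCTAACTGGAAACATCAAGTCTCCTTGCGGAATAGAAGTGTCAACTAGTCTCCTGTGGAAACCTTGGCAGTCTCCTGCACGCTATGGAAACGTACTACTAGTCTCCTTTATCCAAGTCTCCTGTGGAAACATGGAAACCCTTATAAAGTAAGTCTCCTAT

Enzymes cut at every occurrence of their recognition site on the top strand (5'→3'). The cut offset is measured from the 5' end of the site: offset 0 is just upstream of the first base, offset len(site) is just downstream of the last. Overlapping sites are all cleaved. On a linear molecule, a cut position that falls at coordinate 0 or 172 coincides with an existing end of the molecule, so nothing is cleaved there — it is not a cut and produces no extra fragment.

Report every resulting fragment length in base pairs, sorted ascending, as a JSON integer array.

[3,4,5,8,9,9,10,11,12,12,13,13,15,15,16,17]

Scan for sites:
  FykX TGGAAAC/5: at [18, 67, 96, 135, 143] ⇒ [23, 72, 101, 140, 148]
  HnxIX ATAGAAG/3: at [43] ⇒ [46]
  AzqIX AGTCTCCT/5: at [5, 29, 58, 80, 111, 126, 162] ⇒ [10, 34, 63, 85, 116, 131, 167]
  UxaIII TTAT/0: at [119, 152] ⇒ [119, 152]

All cut coordinates (distinct, sorted): [10, 23, 34, 46, 63, 72, 85, 101, 116, 119, 131, 140, 148, 152, 167]

Fragments:
  [0,10): 10 bp
  [10,23): 13 bp
  [23,34): 11 bp
  [34,46): 12 bp
  [46,63): 17 bp
  [63,72): 9 bp
  [72,85): 13 bp
  [85,101): 16 bp
  [101,116): 15 bp
  [116,119): 3 bp
  [119,131): 12 bp
  [131,140): 9 bp
  [140,148): 8 bp
  [148,152): 4 bp
  [152,167): 15 bp
  [167,172): 5 bp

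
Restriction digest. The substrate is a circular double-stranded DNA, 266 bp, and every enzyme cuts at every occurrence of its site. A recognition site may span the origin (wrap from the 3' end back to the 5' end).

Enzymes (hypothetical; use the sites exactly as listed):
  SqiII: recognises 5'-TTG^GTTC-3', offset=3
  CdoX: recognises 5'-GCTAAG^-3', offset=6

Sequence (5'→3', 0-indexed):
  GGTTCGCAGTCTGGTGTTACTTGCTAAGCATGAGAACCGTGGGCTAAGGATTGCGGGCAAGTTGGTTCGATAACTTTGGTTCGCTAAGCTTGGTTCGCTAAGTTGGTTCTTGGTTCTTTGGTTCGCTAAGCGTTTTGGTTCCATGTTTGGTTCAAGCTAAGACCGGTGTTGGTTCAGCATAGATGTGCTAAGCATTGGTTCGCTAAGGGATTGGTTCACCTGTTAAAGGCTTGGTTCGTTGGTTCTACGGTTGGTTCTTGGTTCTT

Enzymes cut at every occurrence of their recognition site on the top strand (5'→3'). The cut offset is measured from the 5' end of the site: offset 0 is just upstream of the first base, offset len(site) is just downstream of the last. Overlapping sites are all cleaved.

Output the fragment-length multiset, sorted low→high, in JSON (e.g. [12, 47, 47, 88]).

Scan for sites:
  SqiII (TTGGTTC, off=3): starts [61, 75, 89, 102, 109, 117, 134, 146, 168, 194, 210, 230, 238, 250, 257, 264] → cuts [1, 64, 78, 92, 105, 112, 120, 137, 149, 171, 197, 213, 233, 241, 253, 260]
  CdoX (GCTAAG, off=6): starts [22, 42, 82, 96, 124, 155, 186, 201] → cuts [28, 48, 88, 102, 130, 161, 192, 207]

Pooled cuts: [1, 28, 48, 64, 78, 88, 92, 102, 105, 112, 120, 130, 137, 149, 161, 171, 192, 197, 207, 213, 233, 241, 253, 260]

Fragment lengths:
  1→28: 27 bp
  28→48: 20 bp
  48→64: 16 bp
  64→78: 14 bp
  78→88: 10 bp
  88→92: 4 bp
  92→102: 10 bp
  102→105: 3 bp
  105→112: 7 bp
  112→120: 8 bp
  120→130: 10 bp
  130→137: 7 bp
  137→149: 12 bp
  149→161: 12 bp
  161→171: 10 bp
  171→192: 21 bp
  192→197: 5 bp
  197→207: 10 bp
  207→213: 6 bp
  213→233: 20 bp
  233→241: 8 bp
  241→253: 12 bp
  253→260: 7 bp
  260→1 (wrap): 266-260+1 = 7 bp

[3,4,5,6,7,7,7,7,8,8,10,10,10,10,10,12,12,12,14,16,20,20,21,27]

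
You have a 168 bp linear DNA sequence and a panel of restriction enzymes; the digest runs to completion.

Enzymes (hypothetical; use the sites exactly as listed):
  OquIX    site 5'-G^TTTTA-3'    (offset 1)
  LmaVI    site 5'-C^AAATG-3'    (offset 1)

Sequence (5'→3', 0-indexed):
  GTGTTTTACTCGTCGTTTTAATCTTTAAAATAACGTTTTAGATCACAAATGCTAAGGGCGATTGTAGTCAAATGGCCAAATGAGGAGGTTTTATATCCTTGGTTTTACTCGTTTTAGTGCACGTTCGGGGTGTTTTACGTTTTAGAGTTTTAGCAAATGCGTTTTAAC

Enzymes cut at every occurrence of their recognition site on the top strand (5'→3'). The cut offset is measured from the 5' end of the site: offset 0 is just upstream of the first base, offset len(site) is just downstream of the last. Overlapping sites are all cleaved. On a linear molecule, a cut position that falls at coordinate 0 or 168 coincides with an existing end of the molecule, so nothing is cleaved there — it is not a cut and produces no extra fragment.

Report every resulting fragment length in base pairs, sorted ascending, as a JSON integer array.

[3,7,7,7,7,8,8,9,11,11,12,14,20,21,23]

Scan for sites:
  OquIX (GTTTTA, off=1): starts [2, 14, 34, 87, 101, 110, 131, 138, 146, 160] → cuts [3, 15, 35, 88, 102, 111, 132, 139, 147, 161]
  LmaVI (CAAATG, off=1): starts [45, 68, 76, 153] → cuts [46, 69, 77, 154]

All cut coordinates (distinct, sorted): [3, 15, 35, 46, 69, 77, 88, 102, 111, 132, 139, 147, 154, 161]

Fragment lengths:
  [0,3): 3 bp
  [3,15): 12 bp
  [15,35): 20 bp
  [35,46): 11 bp
  [46,69): 23 bp
  [69,77): 8 bp
  [77,88): 11 bp
  [88,102): 14 bp
  [102,111): 9 bp
  [111,132): 21 bp
  [132,139): 7 bp
  [139,147): 8 bp
  [147,154): 7 bp
  [154,161): 7 bp
  [161,168): 7 bp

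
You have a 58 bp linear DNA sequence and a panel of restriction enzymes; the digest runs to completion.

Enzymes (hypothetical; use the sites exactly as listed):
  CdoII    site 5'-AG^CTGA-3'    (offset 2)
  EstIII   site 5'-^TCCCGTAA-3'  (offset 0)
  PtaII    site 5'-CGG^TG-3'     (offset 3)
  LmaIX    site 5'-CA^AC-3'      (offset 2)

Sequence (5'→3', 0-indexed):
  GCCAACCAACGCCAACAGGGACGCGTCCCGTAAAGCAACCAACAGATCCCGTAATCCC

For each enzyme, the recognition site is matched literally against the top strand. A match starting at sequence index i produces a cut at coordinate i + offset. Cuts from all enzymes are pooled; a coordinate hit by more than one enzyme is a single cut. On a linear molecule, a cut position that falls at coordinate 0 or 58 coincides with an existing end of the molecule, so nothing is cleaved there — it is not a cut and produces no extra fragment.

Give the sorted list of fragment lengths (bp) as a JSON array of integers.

Site scan:
  CdoII (AGCTGA, off=2): no sites
  EstIII TCCCGTAA/0: at [25, 46] ⇒ [25, 46]
  PtaII (CGGTG, off=3): no sites
  LmaIX CAAC/2: at [2, 6, 12, 35, 39] ⇒ [4, 8, 14, 37, 41]

Pooled cuts: [4, 8, 14, 25, 37, 41, 46]

Fragment lengths:
  [0,4): 4 bp
  [4,8): 4 bp
  [8,14): 6 bp
  [14,25): 11 bp
  [25,37): 12 bp
  [37,41): 4 bp
  [41,46): 5 bp
  [46,58): 12 bp

[4,4,4,5,6,11,12,12]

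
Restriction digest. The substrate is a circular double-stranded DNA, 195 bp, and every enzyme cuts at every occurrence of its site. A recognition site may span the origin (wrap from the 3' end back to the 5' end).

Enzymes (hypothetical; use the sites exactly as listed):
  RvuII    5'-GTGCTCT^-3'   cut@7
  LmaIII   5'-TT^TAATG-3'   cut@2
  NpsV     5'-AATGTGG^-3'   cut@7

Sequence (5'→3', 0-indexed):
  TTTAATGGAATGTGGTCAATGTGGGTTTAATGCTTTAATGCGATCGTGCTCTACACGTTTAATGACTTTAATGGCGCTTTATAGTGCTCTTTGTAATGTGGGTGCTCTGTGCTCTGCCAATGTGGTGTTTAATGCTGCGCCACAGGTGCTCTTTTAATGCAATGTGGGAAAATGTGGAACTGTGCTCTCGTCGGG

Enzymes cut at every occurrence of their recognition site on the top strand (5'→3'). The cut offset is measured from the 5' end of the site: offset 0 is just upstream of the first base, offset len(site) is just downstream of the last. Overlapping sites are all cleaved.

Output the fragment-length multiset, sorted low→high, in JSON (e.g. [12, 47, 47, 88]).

Per-enzyme occurrences:
  RvuII GTGCTCT/7: at [45, 83, 101, 108, 145, 181] ⇒ [52, 90, 108, 115, 152, 188]
  LmaIII TTTAATG/2: at [0, 25, 33, 57, 66, 127, 152] ⇒ [2, 27, 35, 59, 68, 129, 154]
  NpsV AATGTGG/7: at [8, 17, 94, 118, 160, 170] ⇒ [15, 24, 101, 125, 167, 177]

All cut coordinates (distinct, sorted): [2, 15, 24, 27, 35, 52, 59, 68, 90, 101, 108, 115, 125, 129, 152, 154, 167, 177, 188]

Fragment lengths:
  2→15: 13 bp
  15→24: 9 bp
  24→27: 3 bp
  27→35: 8 bp
  35→52: 17 bp
  52→59: 7 bp
  59→68: 9 bp
  68→90: 22 bp
  90→101: 11 bp
  101→108: 7 bp
  108→115: 7 bp
  115→125: 10 bp
  125→129: 4 bp
  129→152: 23 bp
  152→154: 2 bp
  154→167: 13 bp
  167→177: 10 bp
  177→188: 11 bp
  188→2 (wrap): 195-188+2 = 9 bp

[2,3,4,7,7,7,8,9,9,9,10,10,11,11,13,13,17,22,23]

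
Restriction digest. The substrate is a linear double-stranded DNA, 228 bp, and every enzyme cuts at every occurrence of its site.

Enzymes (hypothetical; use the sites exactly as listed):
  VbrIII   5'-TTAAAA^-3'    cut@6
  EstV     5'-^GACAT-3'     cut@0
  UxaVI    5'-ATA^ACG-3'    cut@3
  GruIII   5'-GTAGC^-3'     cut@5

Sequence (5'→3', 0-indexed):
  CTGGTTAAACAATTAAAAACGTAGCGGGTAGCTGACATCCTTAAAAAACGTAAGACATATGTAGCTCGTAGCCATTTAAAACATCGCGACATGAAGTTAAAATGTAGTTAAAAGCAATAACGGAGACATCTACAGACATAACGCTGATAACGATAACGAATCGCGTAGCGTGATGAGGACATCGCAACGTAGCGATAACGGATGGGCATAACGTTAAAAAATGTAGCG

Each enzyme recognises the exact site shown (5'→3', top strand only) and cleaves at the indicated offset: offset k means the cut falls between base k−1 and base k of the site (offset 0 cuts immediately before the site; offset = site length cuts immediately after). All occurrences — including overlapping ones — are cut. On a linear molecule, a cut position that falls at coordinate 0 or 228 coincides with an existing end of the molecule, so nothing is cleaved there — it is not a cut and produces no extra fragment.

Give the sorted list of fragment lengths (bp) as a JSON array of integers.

Scan for sites:
  VbrIII TTAAAA/6: at [12, 40, 75, 96, 107, 213] ⇒ [18, 46, 81, 102, 113, 219]
  EstV GACAT/0: at [33, 53, 87, 124, 134, 177] ⇒ [33, 53, 87, 124, 134, 177]
  UxaVI ATAACG/3: at [116, 137, 146, 152, 194, 207] ⇒ [119, 140, 149, 155, 197, 210]
  GruIII GTAGC/5: at [20, 27, 60, 67, 164, 188, 222] ⇒ [25, 32, 65, 72, 169, 193, 227]

Pooled cuts: [18, 25, 32, 33, 46, 53, 65, 72, 81, 87, 102, 113, 119, 124, 134, 140, 149, 155, 169, 177, 193, 197, 210, 219, 227]

Fragments:
  [0,18): 18 bp
  [18,25): 7 bp
  [25,32): 7 bp
  [32,33): 1 bp
  [33,46): 13 bp
  [46,53): 7 bp
  [53,65): 12 bp
  [65,72): 7 bp
  [72,81): 9 bp
  [81,87): 6 bp
  [87,102): 15 bp
  [102,113): 11 bp
  [113,119): 6 bp
  [119,124): 5 bp
  [124,134): 10 bp
  [134,140): 6 bp
  [140,149): 9 bp
  [149,155): 6 bp
  [155,169): 14 bp
  [169,177): 8 bp
  [177,193): 16 bp
  [193,197): 4 bp
  [197,210): 13 bp
  [210,219): 9 bp
  [219,227): 8 bp
  [227,228): 1 bp

[1,1,4,5,6,6,6,6,7,7,7,7,8,8,9,9,9,10,11,12,13,13,14,15,16,18]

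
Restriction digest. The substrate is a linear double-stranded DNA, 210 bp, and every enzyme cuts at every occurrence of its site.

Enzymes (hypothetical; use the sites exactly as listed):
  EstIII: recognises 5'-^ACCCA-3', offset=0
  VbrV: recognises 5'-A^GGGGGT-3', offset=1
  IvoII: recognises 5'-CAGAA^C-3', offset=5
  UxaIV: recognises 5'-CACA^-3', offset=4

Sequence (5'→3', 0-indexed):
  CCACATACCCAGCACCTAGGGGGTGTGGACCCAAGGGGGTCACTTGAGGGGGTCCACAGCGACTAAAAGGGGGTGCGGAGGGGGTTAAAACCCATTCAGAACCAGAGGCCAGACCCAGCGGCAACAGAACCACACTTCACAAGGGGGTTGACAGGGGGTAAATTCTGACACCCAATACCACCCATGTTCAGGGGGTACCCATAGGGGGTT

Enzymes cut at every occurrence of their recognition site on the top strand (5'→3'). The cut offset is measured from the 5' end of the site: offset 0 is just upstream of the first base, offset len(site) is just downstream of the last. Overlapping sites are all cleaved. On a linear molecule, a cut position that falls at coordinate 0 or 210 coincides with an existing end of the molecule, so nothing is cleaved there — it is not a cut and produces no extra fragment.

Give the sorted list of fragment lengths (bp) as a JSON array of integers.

[1,1,5,5,6,6,7,7,7,10,10,10,10,11,11,11,11,11,12,12,13,16,17]

Site scan:
  EstIII ACCCA/0: at [6, 28, 89, 112, 169, 179, 196] ⇒ [6, 28, 89, 112, 169, 179, 196]
  VbrV AGGGGGT/1: at [17, 33, 46, 67, 78, 141, 152, 189, 202] ⇒ [18, 34, 47, 68, 79, 142, 153, 190, 203]
  IvoII CAGAAC/5: at [96, 124] ⇒ [101, 129]
  UxaIV CACA/4: at [1, 54, 130, 137] ⇒ [5, 58, 134, 141]

All cut coordinates (distinct, sorted): [5, 6, 18, 28, 34, 47, 58, 68, 79, 89, 101, 112, 129, 134, 141, 142, 153, 169, 179, 190, 196, 203]

Fragments:
  [0,5): 5 bp
  [5,6): 1 bp
  [6,18): 12 bp
  [18,28): 10 bp
  [28,34): 6 bp
  [34,47): 13 bp
  [47,58): 11 bp
  [58,68): 10 bp
  [68,79): 11 bp
  [79,89): 10 bp
  [89,101): 12 bp
  [101,112): 11 bp
  [112,129): 17 bp
  [129,134): 5 bp
  [134,141): 7 bp
  [141,142): 1 bp
  [142,153): 11 bp
  [153,169): 16 bp
  [169,179): 10 bp
  [179,190): 11 bp
  [190,196): 6 bp
  [196,203): 7 bp
  [203,210): 7 bp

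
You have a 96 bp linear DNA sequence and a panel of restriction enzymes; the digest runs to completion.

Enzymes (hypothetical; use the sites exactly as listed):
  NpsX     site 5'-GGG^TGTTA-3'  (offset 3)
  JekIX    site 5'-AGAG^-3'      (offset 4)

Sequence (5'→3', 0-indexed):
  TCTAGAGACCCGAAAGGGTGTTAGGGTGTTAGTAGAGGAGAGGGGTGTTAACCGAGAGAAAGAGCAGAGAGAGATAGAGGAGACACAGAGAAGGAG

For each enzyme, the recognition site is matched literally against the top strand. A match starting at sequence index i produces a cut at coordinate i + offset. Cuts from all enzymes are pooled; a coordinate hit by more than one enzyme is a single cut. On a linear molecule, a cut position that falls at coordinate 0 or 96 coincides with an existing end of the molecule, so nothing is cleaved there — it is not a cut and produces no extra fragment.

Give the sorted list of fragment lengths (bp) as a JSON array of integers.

Site scan:
  NpsX (GGGTGTTA, off=3): starts [15, 23, 42] → cuts [18, 26, 45]
  JekIX (AGAG, off=4): starts [3, 33, 38, 54, 60, 65, 67, 69, 75, 86] → cuts [7, 37, 42, 58, 64, 69, 71, 73, 79, 90]

Pooled cuts: [7, 18, 26, 37, 42, 45, 58, 64, 69, 71, 73, 79, 90]

Fragment lengths:
  [0,7): 7 bp
  [7,18): 11 bp
  [18,26): 8 bp
  [26,37): 11 bp
  [37,42): 5 bp
  [42,45): 3 bp
  [45,58): 13 bp
  [58,64): 6 bp
  [64,69): 5 bp
  [69,71): 2 bp
  [71,73): 2 bp
  [73,79): 6 bp
  [79,90): 11 bp
  [90,96): 6 bp

[2,2,3,5,5,6,6,6,7,8,11,11,11,13]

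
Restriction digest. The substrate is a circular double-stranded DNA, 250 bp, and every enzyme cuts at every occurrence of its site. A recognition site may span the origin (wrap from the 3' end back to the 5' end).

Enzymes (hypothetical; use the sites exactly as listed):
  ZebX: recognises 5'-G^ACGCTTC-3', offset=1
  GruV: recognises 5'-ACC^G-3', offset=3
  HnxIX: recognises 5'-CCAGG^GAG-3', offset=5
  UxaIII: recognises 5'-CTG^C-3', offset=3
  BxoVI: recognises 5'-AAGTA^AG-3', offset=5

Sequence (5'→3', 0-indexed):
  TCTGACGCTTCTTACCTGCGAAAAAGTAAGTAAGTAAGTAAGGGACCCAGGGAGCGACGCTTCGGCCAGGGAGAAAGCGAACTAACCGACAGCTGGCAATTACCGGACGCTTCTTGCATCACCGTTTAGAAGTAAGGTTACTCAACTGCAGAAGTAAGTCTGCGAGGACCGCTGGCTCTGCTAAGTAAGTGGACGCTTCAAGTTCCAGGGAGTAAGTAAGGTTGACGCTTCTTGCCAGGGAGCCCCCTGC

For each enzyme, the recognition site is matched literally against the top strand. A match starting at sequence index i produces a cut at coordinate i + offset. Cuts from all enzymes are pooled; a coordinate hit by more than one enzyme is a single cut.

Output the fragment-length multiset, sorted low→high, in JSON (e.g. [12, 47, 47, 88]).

Site scan:
  ZebX (GACGCTTC, off=1): starts [3, 55, 105, 191, 223] → cuts [4, 56, 106, 192, 224]
  GruV (ACCG, off=3): starts [84, 101, 120, 167] → cuts [87, 104, 123, 170]
  HnxIX (CCAGGGAG, off=5): starts [46, 65, 204, 234] → cuts [51, 70, 209, 239]
  UxaIII (CTGC, off=3): starts [15, 145, 159, 177, 246] → cuts [18, 148, 162, 180, 249]
  BxoVI (AAGTAAG, off=5): starts [23, 27, 31, 35, 129, 151, 182, 213] → cuts [28, 32, 36, 40, 134, 156, 187, 218]

Pooled cuts: [4, 18, 28, 32, 36, 40, 51, 56, 70, 87, 104, 106, 123, 134, 148, 156, 162, 170, 180, 187, 192, 209, 218, 224, 239, 249]

Fragment lengths:
  4→18: 14 bp
  18→28: 10 bp
  28→32: 4 bp
  32→36: 4 bp
  36→40: 4 bp
  40→51: 11 bp
  51→56: 5 bp
  56→70: 14 bp
  70→87: 17 bp
  87→104: 17 bp
  104→106: 2 bp
  106→123: 17 bp
  123→134: 11 bp
  134→148: 14 bp
  148→156: 8 bp
  156→162: 6 bp
  162→170: 8 bp
  170→180: 10 bp
  180→187: 7 bp
  187→192: 5 bp
  192→209: 17 bp
  209→218: 9 bp
  218→224: 6 bp
  224→239: 15 bp
  239→249: 10 bp
  249→4 (wrap): 250-249+4 = 5 bp

[2,4,4,4,5,5,5,6,6,7,8,8,9,10,10,10,11,11,14,14,14,15,17,17,17,17]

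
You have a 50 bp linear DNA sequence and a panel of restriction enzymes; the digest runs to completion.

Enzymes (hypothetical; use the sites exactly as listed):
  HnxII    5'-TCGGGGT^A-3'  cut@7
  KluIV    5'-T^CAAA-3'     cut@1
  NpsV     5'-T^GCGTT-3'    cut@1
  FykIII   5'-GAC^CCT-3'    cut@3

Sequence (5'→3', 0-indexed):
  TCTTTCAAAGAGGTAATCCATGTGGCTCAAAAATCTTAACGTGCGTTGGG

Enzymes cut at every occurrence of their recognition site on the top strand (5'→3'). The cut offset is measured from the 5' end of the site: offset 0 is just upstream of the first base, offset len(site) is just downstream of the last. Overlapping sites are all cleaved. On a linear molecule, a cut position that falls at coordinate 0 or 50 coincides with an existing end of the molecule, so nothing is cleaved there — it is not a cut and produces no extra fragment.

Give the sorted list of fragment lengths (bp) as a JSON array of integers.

Scan for sites:
  HnxII (TCGGGGTA, off=7): no sites
  KluIV TCAAA/1: at [4, 26] ⇒ [5, 27]
  NpsV TGCGTT/1: at [41] ⇒ [42]
  FykIII (GACCCT, off=3): no sites

Pooled cuts: [5, 27, 42]

Fragment lengths:
  [0,5): 5 bp
  [5,27): 22 bp
  [27,42): 15 bp
  [42,50): 8 bp

[5,8,15,22]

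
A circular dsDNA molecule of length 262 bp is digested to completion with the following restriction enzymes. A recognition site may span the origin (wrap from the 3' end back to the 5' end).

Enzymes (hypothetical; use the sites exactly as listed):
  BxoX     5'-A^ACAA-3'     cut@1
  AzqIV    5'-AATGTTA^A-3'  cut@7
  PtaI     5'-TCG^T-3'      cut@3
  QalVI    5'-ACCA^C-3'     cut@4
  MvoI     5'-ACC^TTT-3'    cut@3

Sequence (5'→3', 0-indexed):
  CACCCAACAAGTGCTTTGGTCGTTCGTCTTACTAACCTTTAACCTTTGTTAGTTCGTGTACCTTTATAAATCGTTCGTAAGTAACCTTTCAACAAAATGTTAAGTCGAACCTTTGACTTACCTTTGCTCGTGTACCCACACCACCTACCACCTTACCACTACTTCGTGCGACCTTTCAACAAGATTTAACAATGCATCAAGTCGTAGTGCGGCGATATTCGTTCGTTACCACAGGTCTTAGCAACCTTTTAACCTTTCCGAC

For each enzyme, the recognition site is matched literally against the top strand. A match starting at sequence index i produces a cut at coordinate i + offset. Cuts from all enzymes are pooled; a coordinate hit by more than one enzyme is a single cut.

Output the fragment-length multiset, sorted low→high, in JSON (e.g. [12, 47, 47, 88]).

Scan for sites:
  BxoX (AACAA, off=1): starts [5, 90, 177, 187] → cuts [6, 91, 178, 188]
  AzqIV (AATGTTAA, off=7): starts [95] → cuts [102]
  PtaI (TCGT, off=3): starts [19, 23, 53, 70, 74, 127, 163, 201, 218, 222] → cuts [22, 26, 56, 73, 77, 130, 166, 204, 221, 225]
  QalVI (ACCAC, off=4): starts [139, 146, 154, 227, 260] → cuts [2, 143, 150, 158, 231]
  MvoI (ACCTTT, off=3): starts [34, 41, 59, 83, 108, 119, 170, 243, 251] → cuts [37, 44, 62, 86, 111, 122, 173, 246, 254]

Pooled cuts: [2, 6, 22, 26, 37, 44, 56, 62, 73, 77, 86, 91, 102, 111, 122, 130, 143, 150, 158, 166, 173, 178, 188, 204, 221, 225, 231, 246, 254]

Fragments:
  2→6: 4 bp
  6→22: 16 bp
  22→26: 4 bp
  26→37: 11 bp
  37→44: 7 bp
  44→56: 12 bp
  56→62: 6 bp
  62→73: 11 bp
  73→77: 4 bp
  77→86: 9 bp
  86→91: 5 bp
  91→102: 11 bp
  102→111: 9 bp
  111→122: 11 bp
  122→130: 8 bp
  130→143: 13 bp
  143→150: 7 bp
  150→158: 8 bp
  158→166: 8 bp
  166→173: 7 bp
  173→178: 5 bp
  178→188: 10 bp
  188→204: 16 bp
  204→221: 17 bp
  221→225: 4 bp
  225→231: 6 bp
  231→246: 15 bp
  246→254: 8 bp
  254→2 (wrap): 262-254+2 = 10 bp

[4,4,4,4,5,5,6,6,7,7,7,8,8,8,8,9,9,10,10,11,11,11,11,12,13,15,16,16,17]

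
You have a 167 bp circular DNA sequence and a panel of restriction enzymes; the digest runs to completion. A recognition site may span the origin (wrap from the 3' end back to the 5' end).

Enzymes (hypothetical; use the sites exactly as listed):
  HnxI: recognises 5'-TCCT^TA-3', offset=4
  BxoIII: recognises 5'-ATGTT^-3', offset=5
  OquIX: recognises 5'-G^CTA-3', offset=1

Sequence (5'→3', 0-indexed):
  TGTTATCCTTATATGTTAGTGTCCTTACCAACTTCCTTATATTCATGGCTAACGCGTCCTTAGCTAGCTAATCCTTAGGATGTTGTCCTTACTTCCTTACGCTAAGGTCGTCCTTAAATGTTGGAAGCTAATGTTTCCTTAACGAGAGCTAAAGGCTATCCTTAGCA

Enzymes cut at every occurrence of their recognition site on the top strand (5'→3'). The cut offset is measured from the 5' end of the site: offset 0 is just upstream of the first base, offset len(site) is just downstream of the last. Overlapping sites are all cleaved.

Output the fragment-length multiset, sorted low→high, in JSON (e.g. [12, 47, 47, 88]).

[3,4,4,4,5,5,5,7,7,8,8,8,8,8,8,9,9,9,11,12,12,13]

Scan for sites:
  HnxI (TCCTTA, off=4): starts [5, 21, 33, 56, 71, 85, 93, 110, 135, 158] → cuts [9, 25, 37, 60, 75, 89, 97, 114, 139, 162]
  BxoIII (ATGTT, off=5): starts [12, 79, 117, 130, 166] → cuts [4, 17, 84, 122, 135]
  OquIX (GCTA, off=1): starts [47, 62, 66, 100, 126, 147, 154] → cuts [48, 63, 67, 101, 127, 148, 155]

Pooled cuts: [4, 9, 17, 25, 37, 48, 60, 63, 67, 75, 84, 89, 97, 101, 114, 122, 127, 135, 139, 148, 155, 162]

Fragments:
  4→9: 5 bp
  9→17: 8 bp
  17→25: 8 bp
  25→37: 12 bp
  37→48: 11 bp
  48→60: 12 bp
  60→63: 3 bp
  63→67: 4 bp
  67→75: 8 bp
  75→84: 9 bp
  84→89: 5 bp
  89→97: 8 bp
  97→101: 4 bp
  101→114: 13 bp
  114→122: 8 bp
  122→127: 5 bp
  127→135: 8 bp
  135→139: 4 bp
  139→148: 9 bp
  148→155: 7 bp
  155→162: 7 bp
  162→4 (wrap): 167-162+4 = 9 bp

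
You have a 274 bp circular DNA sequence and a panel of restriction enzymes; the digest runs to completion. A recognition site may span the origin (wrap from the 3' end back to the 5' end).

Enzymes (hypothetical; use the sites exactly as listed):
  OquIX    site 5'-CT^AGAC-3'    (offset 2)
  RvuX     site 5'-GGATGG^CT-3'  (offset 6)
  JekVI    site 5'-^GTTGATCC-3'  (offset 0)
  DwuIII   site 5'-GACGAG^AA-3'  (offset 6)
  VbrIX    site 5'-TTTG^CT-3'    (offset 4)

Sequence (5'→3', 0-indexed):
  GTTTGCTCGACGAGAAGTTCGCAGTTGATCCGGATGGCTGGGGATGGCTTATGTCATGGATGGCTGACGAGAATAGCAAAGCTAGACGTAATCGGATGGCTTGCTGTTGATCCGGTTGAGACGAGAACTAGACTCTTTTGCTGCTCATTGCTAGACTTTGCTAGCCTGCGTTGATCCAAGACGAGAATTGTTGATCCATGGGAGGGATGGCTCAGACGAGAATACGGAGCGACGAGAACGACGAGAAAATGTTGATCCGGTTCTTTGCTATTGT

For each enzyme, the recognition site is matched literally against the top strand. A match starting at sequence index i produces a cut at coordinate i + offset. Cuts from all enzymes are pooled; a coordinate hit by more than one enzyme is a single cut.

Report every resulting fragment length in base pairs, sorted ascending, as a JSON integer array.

[4,4,5,6,8,8,9,9,9,9,10,10,11,12,12,12,14,16,16,16,16,17,20,21]

Site scan:
  OquIX CTAGAC/2: at [81, 127, 150] ⇒ [83, 129, 152]
  RvuX GGATGGCT/6: at [31, 41, 57, 93, 204] ⇒ [37, 47, 63, 99, 210]
  JekVI GTTGATCC/0: at [23, 105, 169, 189, 250] ⇒ [23, 105, 169, 189, 250]
  DwuIII GACGAGAA/6: at [8, 65, 119, 179, 214, 230, 239] ⇒ [14, 71, 125, 185, 220, 236, 245]
  VbrIX TTTGCT/4: at [1, 136, 156, 263] ⇒ [5, 140, 160, 267]

Pooled cuts: [5, 14, 23, 37, 47, 63, 71, 83, 99, 105, 125, 129, 140, 152, 160, 169, 185, 189, 210, 220, 236, 245, 250, 267]

Fragment lengths:
  5→14: 9 bp
  14→23: 9 bp
  23→37: 14 bp
  37→47: 10 bp
  47→63: 16 bp
  63→71: 8 bp
  71→83: 12 bp
  83→99: 16 bp
  99→105: 6 bp
  105→125: 20 bp
  125→129: 4 bp
  129→140: 11 bp
  140→152: 12 bp
  152→160: 8 bp
  160→169: 9 bp
  169→185: 16 bp
  185→189: 4 bp
  189→210: 21 bp
  210→220: 10 bp
  220→236: 16 bp
  236→245: 9 bp
  245→250: 5 bp
  250→267: 17 bp
  267→5 (wrap): 274-267+5 = 12 bp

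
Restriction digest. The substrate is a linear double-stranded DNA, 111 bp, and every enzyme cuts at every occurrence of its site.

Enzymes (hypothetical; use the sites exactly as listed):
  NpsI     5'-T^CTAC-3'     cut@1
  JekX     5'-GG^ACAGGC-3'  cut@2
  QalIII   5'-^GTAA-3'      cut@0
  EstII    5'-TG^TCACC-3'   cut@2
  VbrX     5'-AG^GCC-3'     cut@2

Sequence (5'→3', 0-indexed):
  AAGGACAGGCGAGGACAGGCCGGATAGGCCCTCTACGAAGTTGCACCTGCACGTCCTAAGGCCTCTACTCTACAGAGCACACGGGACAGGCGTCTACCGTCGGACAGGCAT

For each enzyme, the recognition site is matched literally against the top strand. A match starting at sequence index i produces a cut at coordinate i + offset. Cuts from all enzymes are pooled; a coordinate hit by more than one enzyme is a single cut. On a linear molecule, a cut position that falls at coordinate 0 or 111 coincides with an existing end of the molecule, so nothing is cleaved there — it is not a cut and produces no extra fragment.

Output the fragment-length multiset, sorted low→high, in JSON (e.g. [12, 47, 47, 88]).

[4,4,4,5,5,8,8,9,10,10,16,28]

Site scan:
  NpsI TCTAC/1: at [31, 63, 68, 92] ⇒ [32, 64, 69, 93]
  JekX GGACAGGC/2: at [2, 12, 83, 101] ⇒ [4, 14, 85, 103]
  QalIII (GTAA, off=0): no sites
  EstII (TGTCACC, off=2): no sites
  VbrX AGGCC/2: at [16, 25, 58] ⇒ [18, 27, 60]

Pooled cuts: [4, 14, 18, 27, 32, 60, 64, 69, 85, 93, 103]

Fragments:
  [0,4): 4 bp
  [4,14): 10 bp
  [14,18): 4 bp
  [18,27): 9 bp
  [27,32): 5 bp
  [32,60): 28 bp
  [60,64): 4 bp
  [64,69): 5 bp
  [69,85): 16 bp
  [85,93): 8 bp
  [93,103): 10 bp
  [103,111): 8 bp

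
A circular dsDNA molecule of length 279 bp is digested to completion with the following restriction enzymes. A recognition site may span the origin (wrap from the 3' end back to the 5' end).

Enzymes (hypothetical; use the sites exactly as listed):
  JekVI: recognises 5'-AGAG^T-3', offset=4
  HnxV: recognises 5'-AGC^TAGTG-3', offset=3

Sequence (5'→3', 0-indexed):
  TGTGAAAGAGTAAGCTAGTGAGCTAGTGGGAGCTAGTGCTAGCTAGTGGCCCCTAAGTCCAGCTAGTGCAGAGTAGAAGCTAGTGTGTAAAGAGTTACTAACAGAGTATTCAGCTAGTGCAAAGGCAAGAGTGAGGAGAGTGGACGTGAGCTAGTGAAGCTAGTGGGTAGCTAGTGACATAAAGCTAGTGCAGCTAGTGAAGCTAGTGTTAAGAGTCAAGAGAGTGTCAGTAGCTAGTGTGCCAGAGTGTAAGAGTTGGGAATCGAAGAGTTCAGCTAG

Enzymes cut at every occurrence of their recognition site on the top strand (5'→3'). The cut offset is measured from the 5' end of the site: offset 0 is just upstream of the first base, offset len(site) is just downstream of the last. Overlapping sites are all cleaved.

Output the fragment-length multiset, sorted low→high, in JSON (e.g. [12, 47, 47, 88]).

Site scan:
  JekVI AGAGT/4: at [6, 69, 90, 102, 127, 136, 211, 220, 243, 251, 266] ⇒ [10, 73, 94, 106, 131, 140, 215, 224, 247, 255, 270]
  HnxV AGCTAGTG/3: at [12, 20, 30, 40, 60, 77, 111, 148, 157, 168, 182, 191, 200, 231, 273] ⇒ [15, 23, 33, 43, 63, 80, 114, 151, 160, 171, 185, 194, 203, 234, 276]

All cut coordinates (distinct, sorted): [10, 15, 23, 33, 43, 63, 73, 80, 94, 106, 114, 131, 140, 151, 160, 171, 185, 194, 203, 215, 224, 234, 247, 255, 270, 276]

Fragments:
  10→15: 5 bp
  15→23: 8 bp
  23→33: 10 bp
  33→43: 10 bp
  43→63: 20 bp
  63→73: 10 bp
  73→80: 7 bp
  80→94: 14 bp
  94→106: 12 bp
  106→114: 8 bp
  114→131: 17 bp
  131→140: 9 bp
  140→151: 11 bp
  151→160: 9 bp
  160→171: 11 bp
  171→185: 14 bp
  185→194: 9 bp
  194→203: 9 bp
  203→215: 12 bp
  215→224: 9 bp
  224→234: 10 bp
  234→247: 13 bp
  247→255: 8 bp
  255→270: 15 bp
  270→276: 6 bp
  276→10 (wrap): 279-276+10 = 13 bp

[5,6,7,8,8,8,9,9,9,9,9,10,10,10,10,11,11,12,12,13,13,14,14,15,17,20]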